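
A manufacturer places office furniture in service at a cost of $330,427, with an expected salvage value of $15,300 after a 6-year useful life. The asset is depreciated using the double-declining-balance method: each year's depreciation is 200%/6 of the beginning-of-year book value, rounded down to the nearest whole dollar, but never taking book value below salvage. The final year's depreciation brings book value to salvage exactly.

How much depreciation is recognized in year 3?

$48,952

Depreciable base = $330,427 − $15,300 = $315,127.
Year 1: ⌊$330,427 × 200%/6⌋ = $110,142. Book value $220,285.
Year 2: ⌊$220,285 × 200%/6⌋ = $73,428. Book value $146,857.
Year 3: ⌊$146,857 × 200%/6⌋ = $48,952. Book value $97,905.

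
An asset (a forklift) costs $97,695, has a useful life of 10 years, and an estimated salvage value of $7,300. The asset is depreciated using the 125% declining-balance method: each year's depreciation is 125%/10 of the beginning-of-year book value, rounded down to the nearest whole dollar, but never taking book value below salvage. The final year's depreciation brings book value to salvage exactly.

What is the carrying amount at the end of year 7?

$38,367

Depreciable base = $97,695 − $7,300 = $90,395.
Year 1: ⌊$97,695 × 125%/10⌋ = $12,211. Book value $85,484.
Year 2: ⌊$85,484 × 125%/10⌋ = $10,685. Book value $74,799.
Year 3: ⌊$74,799 × 125%/10⌋ = $9,349. Book value $65,450.
Year 4: ⌊$65,450 × 125%/10⌋ = $8,181. Book value $57,269.
Year 5: ⌊$57,269 × 125%/10⌋ = $7,158. Book value $50,111.
Year 6: ⌊$50,111 × 125%/10⌋ = $6,263. Book value $43,848.
Year 7: ⌊$43,848 × 125%/10⌋ = $5,481. Book value $38,367.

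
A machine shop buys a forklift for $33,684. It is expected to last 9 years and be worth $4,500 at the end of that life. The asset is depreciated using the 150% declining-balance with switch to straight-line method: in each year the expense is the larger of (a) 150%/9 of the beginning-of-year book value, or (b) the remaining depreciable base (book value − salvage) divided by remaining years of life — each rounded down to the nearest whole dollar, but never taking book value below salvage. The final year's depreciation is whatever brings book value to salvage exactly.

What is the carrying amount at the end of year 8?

Depreciable base = $33,684 − $4,500 = $29,184.
Year 1: DB = ⌊$33,684 × 150%/9⌋ = $5,614; SL = ⌊$29,184/9⌋ = $3,242 → take DB $5,614. Book value $28,070.
Year 2: DB = ⌊$28,070 × 150%/9⌋ = $4,678; SL = ⌊$23,570/8⌋ = $2,946 → take DB $4,678. Book value $23,392.
Year 3: DB = ⌊$23,392 × 150%/9⌋ = $3,898; SL = ⌊$18,892/7⌋ = $2,698 → take DB $3,898. Book value $19,494.
Year 4: DB = ⌊$19,494 × 150%/9⌋ = $3,249; SL = ⌊$14,994/6⌋ = $2,499 → take DB $3,249. Book value $16,245.
Year 5: DB = ⌊$16,245 × 150%/9⌋ = $2,707; SL = ⌊$11,745/5⌋ = $2,349 → take DB $2,707. Book value $13,538.
Year 6: DB = ⌊$13,538 × 150%/9⌋ = $2,256; SL = ⌊$9,038/4⌋ = $2,259 → take SL $2,259. Book value $11,279.
Year 7: DB = ⌊$11,279 × 150%/9⌋ = $1,879; SL = ⌊$6,779/3⌋ = $2,259 → take SL $2,259. Book value $9,020.
Year 8: DB = ⌊$9,020 × 150%/9⌋ = $1,503; SL = ⌊$4,520/2⌋ = $2,260 → take SL $2,260. Book value $6,760.

$6,760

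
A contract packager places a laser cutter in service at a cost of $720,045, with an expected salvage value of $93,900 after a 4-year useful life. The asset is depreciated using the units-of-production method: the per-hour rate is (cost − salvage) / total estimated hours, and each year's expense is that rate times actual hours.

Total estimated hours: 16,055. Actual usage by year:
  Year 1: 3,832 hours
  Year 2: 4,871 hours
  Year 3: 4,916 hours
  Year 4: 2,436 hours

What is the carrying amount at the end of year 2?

$380,628

Depreciable base = $720,045 − $93,900 = $626,145.
Rate = $626,145 / 16,055 hours = $39 per hour.
Year 1: 3,832 × $39 = $149,448. Book value $570,597.
Year 2: 4,871 × $39 = $189,969. Book value $380,628.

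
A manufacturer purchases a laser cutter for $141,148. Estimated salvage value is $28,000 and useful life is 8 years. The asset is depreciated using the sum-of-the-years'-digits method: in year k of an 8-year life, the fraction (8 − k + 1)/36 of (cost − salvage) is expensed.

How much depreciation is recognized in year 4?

$15,715

Depreciable base = $141,148 − $28,000 = $113,148.
Sum of the years' digits = 8+7+6+5+4+3+2+1 = 36.
Year 1: $113,148 × 8/36 = $25,144. Book value $116,004.
Year 2: $113,148 × 7/36 = $22,001. Book value $94,003.
Year 3: $113,148 × 6/36 = $18,858. Book value $75,145.
Year 4: $113,148 × 5/36 = $15,715. Book value $59,430.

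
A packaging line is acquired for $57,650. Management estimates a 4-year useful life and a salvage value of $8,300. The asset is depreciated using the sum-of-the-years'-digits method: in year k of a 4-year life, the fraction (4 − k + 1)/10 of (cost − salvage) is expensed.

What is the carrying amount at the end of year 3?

Depreciable base = $57,650 − $8,300 = $49,350.
Sum of the years' digits = 4+3+2+1 = 10.
Year 1: $49,350 × 4/10 = $19,740. Book value $37,910.
Year 2: $49,350 × 3/10 = $14,805. Book value $23,105.
Year 3: $49,350 × 2/10 = $9,870. Book value $13,235.

$13,235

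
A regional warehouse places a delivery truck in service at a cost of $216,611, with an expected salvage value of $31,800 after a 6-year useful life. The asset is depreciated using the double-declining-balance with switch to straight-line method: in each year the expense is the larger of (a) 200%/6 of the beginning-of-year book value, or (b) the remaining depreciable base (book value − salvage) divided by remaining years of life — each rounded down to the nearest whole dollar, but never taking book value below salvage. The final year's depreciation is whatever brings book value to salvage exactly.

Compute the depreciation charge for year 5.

$10,988

Depreciable base = $216,611 − $31,800 = $184,811.
Year 1: DB = ⌊$216,611 × 200%/6⌋ = $72,203; SL = ⌊$184,811/6⌋ = $30,801 → take DB $72,203. Book value $144,408.
Year 2: DB = ⌊$144,408 × 200%/6⌋ = $48,136; SL = ⌊$112,608/5⌋ = $22,521 → take DB $48,136. Book value $96,272.
Year 3: DB = ⌊$96,272 × 200%/6⌋ = $32,090; SL = ⌊$64,472/4⌋ = $16,118 → take DB $32,090. Book value $64,182.
Year 4: DB = ⌊$64,182 × 200%/6⌋ = $21,394; SL = ⌊$32,382/3⌋ = $10,794 → take DB $21,394. Book value $42,788.
Year 5: DB = ⌊$42,788 × 200%/6⌋ = $14,262; SL = ⌊$10,988/2⌋ = $5,494 → take DB $14,262, capped at $10,988. Book value $31,800.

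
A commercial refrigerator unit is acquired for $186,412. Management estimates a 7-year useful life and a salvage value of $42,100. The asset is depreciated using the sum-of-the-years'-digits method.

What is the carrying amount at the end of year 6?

$47,254

Depreciable base = $186,412 − $42,100 = $144,312.
Sum of the years' digits = 7+6+5+4+3+2+1 = 28.
Year 1: $144,312 × 7/28 = $36,078. Book value $150,334.
Year 2: $144,312 × 6/28 = $30,924. Book value $119,410.
Year 3: $144,312 × 5/28 = $25,770. Book value $93,640.
Year 4: $144,312 × 4/28 = $20,616. Book value $73,024.
Year 5: $144,312 × 3/28 = $15,462. Book value $57,562.
Year 6: $144,312 × 2/28 = $10,308. Book value $47,254.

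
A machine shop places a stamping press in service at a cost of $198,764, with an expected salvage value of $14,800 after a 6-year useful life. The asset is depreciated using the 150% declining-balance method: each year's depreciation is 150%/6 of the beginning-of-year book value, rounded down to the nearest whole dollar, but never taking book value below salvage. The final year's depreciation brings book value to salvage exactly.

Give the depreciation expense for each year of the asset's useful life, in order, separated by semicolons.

$49,691; $37,268; $27,951; $20,963; $15,722; $32,369

Depreciable base = $198,764 − $14,800 = $183,964.
Year 1: ⌊$198,764 × 150%/6⌋ = $49,691. Book value $149,073.
Year 2: ⌊$149,073 × 150%/6⌋ = $37,268. Book value $111,805.
Year 3: ⌊$111,805 × 150%/6⌋ = $27,951. Book value $83,854.
Year 4: ⌊$83,854 × 150%/6⌋ = $20,963. Book value $62,891.
Year 5: ⌊$62,891 × 150%/6⌋ = $15,722. Book value $47,169.
Year 6 (final): $47,169 − $14,800 = $32,369. Book value $14,800.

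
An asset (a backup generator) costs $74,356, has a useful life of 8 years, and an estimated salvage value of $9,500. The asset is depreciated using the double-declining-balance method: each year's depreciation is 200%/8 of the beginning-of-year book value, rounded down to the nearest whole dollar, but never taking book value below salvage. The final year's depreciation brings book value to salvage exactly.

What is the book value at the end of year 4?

Depreciable base = $74,356 − $9,500 = $64,856.
Year 1: ⌊$74,356 × 200%/8⌋ = $18,589. Book value $55,767.
Year 2: ⌊$55,767 × 200%/8⌋ = $13,941. Book value $41,826.
Year 3: ⌊$41,826 × 200%/8⌋ = $10,456. Book value $31,370.
Year 4: ⌊$31,370 × 200%/8⌋ = $7,842. Book value $23,528.

$23,528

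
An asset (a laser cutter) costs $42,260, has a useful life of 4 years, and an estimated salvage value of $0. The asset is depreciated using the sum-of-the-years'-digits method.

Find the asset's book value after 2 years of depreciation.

$12,678

Depreciable base = $42,260 − $0 = $42,260.
Sum of the years' digits = 4+3+2+1 = 10.
Year 1: $42,260 × 4/10 = $16,904. Book value $25,356.
Year 2: $42,260 × 3/10 = $12,678. Book value $12,678.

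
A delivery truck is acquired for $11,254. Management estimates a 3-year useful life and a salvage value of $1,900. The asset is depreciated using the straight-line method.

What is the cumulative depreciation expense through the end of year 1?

$3,118

Depreciable base = $11,254 − $1,900 = $9,354.
Annual expense = $9,354 / 3 = $3,118.
End of year 1: book value $8,136.
Accumulated through year 1 = $11,254 − $8,136 = $3,118.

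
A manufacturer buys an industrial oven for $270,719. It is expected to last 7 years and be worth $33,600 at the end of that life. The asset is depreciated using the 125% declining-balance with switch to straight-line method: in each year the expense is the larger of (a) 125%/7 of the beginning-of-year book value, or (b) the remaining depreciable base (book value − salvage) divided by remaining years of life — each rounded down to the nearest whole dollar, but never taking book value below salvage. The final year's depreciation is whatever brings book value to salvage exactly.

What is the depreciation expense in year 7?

$29,112

Depreciable base = $270,719 − $33,600 = $237,119.
Year 1: DB = ⌊$270,719 × 125%/7⌋ = $48,342; SL = ⌊$237,119/7⌋ = $33,874 → take DB $48,342. Book value $222,377.
Year 2: DB = ⌊$222,377 × 125%/7⌋ = $39,710; SL = ⌊$188,777/6⌋ = $31,462 → take DB $39,710. Book value $182,667.
Year 3: DB = ⌊$182,667 × 125%/7⌋ = $32,619; SL = ⌊$149,067/5⌋ = $29,813 → take DB $32,619. Book value $150,048.
Year 4: DB = ⌊$150,048 × 125%/7⌋ = $26,794; SL = ⌊$116,448/4⌋ = $29,112 → take SL $29,112. Book value $120,936.
Year 5: DB = ⌊$120,936 × 125%/7⌋ = $21,595; SL = ⌊$87,336/3⌋ = $29,112 → take SL $29,112. Book value $91,824.
Year 6: DB = ⌊$91,824 × 125%/7⌋ = $16,397; SL = ⌊$58,224/2⌋ = $29,112 → take SL $29,112. Book value $62,712.
Year 7 (final): $62,712 − $33,600 = $29,112. Book value $33,600.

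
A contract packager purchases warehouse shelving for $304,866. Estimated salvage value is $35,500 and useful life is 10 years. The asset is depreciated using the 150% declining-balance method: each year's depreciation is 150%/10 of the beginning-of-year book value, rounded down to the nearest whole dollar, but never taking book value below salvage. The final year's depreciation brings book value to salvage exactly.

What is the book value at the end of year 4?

$159,143

Depreciable base = $304,866 − $35,500 = $269,366.
Year 1: ⌊$304,866 × 150%/10⌋ = $45,729. Book value $259,137.
Year 2: ⌊$259,137 × 150%/10⌋ = $38,870. Book value $220,267.
Year 3: ⌊$220,267 × 150%/10⌋ = $33,040. Book value $187,227.
Year 4: ⌊$187,227 × 150%/10⌋ = $28,084. Book value $159,143.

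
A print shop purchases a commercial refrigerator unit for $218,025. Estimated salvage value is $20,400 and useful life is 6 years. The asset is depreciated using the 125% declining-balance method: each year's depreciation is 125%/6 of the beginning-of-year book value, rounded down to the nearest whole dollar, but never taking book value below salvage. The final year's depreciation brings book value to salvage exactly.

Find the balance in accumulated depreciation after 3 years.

Depreciable base = $218,025 − $20,400 = $197,625.
Year 1: ⌊$218,025 × 125%/6⌋ = $45,421. Book value $172,604.
Year 2: ⌊$172,604 × 125%/6⌋ = $35,959. Book value $136,645.
Year 3: ⌊$136,645 × 125%/6⌋ = $28,467. Book value $108,178.
Accumulated through year 3 = $218,025 − $108,178 = $109,847.

$109,847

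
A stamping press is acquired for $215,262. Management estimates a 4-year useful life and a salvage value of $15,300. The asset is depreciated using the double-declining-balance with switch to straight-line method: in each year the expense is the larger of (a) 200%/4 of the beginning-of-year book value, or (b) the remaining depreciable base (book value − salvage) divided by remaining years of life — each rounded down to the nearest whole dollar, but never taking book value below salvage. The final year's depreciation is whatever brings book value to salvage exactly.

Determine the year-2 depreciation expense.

$53,815

Depreciable base = $215,262 − $15,300 = $199,962.
Year 1: DB = ⌊$215,262 × 200%/4⌋ = $107,631; SL = ⌊$199,962/4⌋ = $49,990 → take DB $107,631. Book value $107,631.
Year 2: DB = ⌊$107,631 × 200%/4⌋ = $53,815; SL = ⌊$92,331/3⌋ = $30,777 → take DB $53,815. Book value $53,816.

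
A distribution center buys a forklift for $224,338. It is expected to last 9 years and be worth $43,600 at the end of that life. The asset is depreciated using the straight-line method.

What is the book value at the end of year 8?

$63,682

Depreciable base = $224,338 − $43,600 = $180,738.
Annual expense = $180,738 / 9 = $20,082.
End of year 1: book value $204,256.
End of year 2: book value $184,174.
End of year 3: book value $164,092.
End of year 4: book value $144,010.
End of year 5: book value $123,928.
End of year 6: book value $103,846.
End of year 7: book value $83,764.
End of year 8: book value $63,682.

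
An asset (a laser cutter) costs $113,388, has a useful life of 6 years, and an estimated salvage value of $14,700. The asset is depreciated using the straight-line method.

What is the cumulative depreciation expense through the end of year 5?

Depreciable base = $113,388 − $14,700 = $98,688.
Annual expense = $98,688 / 6 = $16,448.
End of year 1: book value $96,940.
End of year 2: book value $80,492.
End of year 3: book value $64,044.
End of year 4: book value $47,596.
End of year 5: book value $31,148.
Accumulated through year 5 = $113,388 − $31,148 = $82,240.

$82,240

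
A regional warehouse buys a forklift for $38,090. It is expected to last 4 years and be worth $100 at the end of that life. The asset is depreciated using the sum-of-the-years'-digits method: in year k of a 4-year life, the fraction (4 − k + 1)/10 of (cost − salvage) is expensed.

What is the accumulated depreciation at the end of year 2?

$26,593

Depreciable base = $38,090 − $100 = $37,990.
Sum of the years' digits = 4+3+2+1 = 10.
Year 1: $37,990 × 4/10 = $15,196. Book value $22,894.
Year 2: $37,990 × 3/10 = $11,397. Book value $11,497.
Accumulated through year 2 = $38,090 − $11,497 = $26,593.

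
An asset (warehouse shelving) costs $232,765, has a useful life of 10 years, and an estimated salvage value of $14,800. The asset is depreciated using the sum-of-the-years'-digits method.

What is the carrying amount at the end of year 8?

$26,689

Depreciable base = $232,765 − $14,800 = $217,965.
Sum of the years' digits = 10+9+8+7+6+5+4+3+2+1 = 55.
Year 1: $217,965 × 10/55 = $39,630. Book value $193,135.
Year 2: $217,965 × 9/55 = $35,667. Book value $157,468.
Year 3: $217,965 × 8/55 = $31,704. Book value $125,764.
Year 4: $217,965 × 7/55 = $27,741. Book value $98,023.
Year 5: $217,965 × 6/55 = $23,778. Book value $74,245.
Year 6: $217,965 × 5/55 = $19,815. Book value $54,430.
Year 7: $217,965 × 4/55 = $15,852. Book value $38,578.
Year 8: $217,965 × 3/55 = $11,889. Book value $26,689.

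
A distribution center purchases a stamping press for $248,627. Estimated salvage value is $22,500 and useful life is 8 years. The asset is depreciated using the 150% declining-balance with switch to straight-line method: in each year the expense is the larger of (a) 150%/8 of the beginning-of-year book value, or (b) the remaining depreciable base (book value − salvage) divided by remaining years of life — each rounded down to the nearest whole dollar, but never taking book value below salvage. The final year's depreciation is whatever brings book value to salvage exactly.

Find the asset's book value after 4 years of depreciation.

Depreciable base = $248,627 − $22,500 = $226,127.
Year 1: DB = ⌊$248,627 × 150%/8⌋ = $46,617; SL = ⌊$226,127/8⌋ = $28,265 → take DB $46,617. Book value $202,010.
Year 2: DB = ⌊$202,010 × 150%/8⌋ = $37,876; SL = ⌊$179,510/7⌋ = $25,644 → take DB $37,876. Book value $164,134.
Year 3: DB = ⌊$164,134 × 150%/8⌋ = $30,775; SL = ⌊$141,634/6⌋ = $23,605 → take DB $30,775. Book value $133,359.
Year 4: DB = ⌊$133,359 × 150%/8⌋ = $25,004; SL = ⌊$110,859/5⌋ = $22,171 → take DB $25,004. Book value $108,355.

$108,355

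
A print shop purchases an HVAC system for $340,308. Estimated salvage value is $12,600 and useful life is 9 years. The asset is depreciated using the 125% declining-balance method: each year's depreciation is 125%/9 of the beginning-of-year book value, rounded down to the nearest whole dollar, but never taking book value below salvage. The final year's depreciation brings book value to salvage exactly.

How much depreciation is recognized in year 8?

Depreciable base = $340,308 − $12,600 = $327,708.
Year 1: ⌊$340,308 × 125%/9⌋ = $47,265. Book value $293,043.
Year 2: ⌊$293,043 × 125%/9⌋ = $40,700. Book value $252,343.
Year 3: ⌊$252,343 × 125%/9⌋ = $35,047. Book value $217,296.
Year 4: ⌊$217,296 × 125%/9⌋ = $30,180. Book value $187,116.
Year 5: ⌊$187,116 × 125%/9⌋ = $25,988. Book value $161,128.
Year 6: ⌊$161,128 × 125%/9⌋ = $22,378. Book value $138,750.
Year 7: ⌊$138,750 × 125%/9⌋ = $19,270. Book value $119,480.
Year 8: ⌊$119,480 × 125%/9⌋ = $16,594. Book value $102,886.

$16,594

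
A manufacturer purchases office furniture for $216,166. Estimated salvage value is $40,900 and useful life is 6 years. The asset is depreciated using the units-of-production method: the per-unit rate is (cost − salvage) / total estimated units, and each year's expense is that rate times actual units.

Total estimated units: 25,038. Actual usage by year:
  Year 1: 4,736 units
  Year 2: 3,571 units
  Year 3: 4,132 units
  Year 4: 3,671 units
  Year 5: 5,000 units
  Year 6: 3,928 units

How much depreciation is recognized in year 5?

Depreciable base = $216,166 − $40,900 = $175,266.
Rate = $175,266 / 25,038 units = $7 per unit.
Year 1: 4,736 × $7 = $33,152. Book value $183,014.
Year 2: 3,571 × $7 = $24,997. Book value $158,017.
Year 3: 4,132 × $7 = $28,924. Book value $129,093.
Year 4: 3,671 × $7 = $25,697. Book value $103,396.
Year 5: 5,000 × $7 = $35,000. Book value $68,396.

$35,000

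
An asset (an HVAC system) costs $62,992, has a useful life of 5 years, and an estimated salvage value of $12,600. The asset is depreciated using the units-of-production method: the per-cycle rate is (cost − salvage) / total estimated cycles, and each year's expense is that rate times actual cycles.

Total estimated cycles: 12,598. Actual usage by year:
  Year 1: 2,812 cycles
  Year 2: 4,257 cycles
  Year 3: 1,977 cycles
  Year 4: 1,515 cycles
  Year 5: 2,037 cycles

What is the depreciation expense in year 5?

$8,148

Depreciable base = $62,992 − $12,600 = $50,392.
Rate = $50,392 / 12,598 cycles = $4 per cycle.
Year 1: 2,812 × $4 = $11,248. Book value $51,744.
Year 2: 4,257 × $4 = $17,028. Book value $34,716.
Year 3: 1,977 × $4 = $7,908. Book value $26,808.
Year 4: 1,515 × $4 = $6,060. Book value $20,748.
Year 5: 2,037 × $4 = $8,148. Book value $12,600.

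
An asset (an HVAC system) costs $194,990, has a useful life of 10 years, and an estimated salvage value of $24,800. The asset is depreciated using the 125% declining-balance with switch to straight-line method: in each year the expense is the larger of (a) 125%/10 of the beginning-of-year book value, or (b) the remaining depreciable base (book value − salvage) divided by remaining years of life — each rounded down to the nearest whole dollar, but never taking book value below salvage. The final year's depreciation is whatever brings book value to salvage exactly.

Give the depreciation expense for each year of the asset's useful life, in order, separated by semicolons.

$24,373; $21,327; $18,661; $16,328; $14,916; $14,917; $14,917; $14,917; $14,917; $14,917

Depreciable base = $194,990 − $24,800 = $170,190.
Year 1: DB = ⌊$194,990 × 125%/10⌋ = $24,373; SL = ⌊$170,190/10⌋ = $17,019 → take DB $24,373. Book value $170,617.
Year 2: DB = ⌊$170,617 × 125%/10⌋ = $21,327; SL = ⌊$145,817/9⌋ = $16,201 → take DB $21,327. Book value $149,290.
Year 3: DB = ⌊$149,290 × 125%/10⌋ = $18,661; SL = ⌊$124,490/8⌋ = $15,561 → take DB $18,661. Book value $130,629.
Year 4: DB = ⌊$130,629 × 125%/10⌋ = $16,328; SL = ⌊$105,829/7⌋ = $15,118 → take DB $16,328. Book value $114,301.
Year 5: DB = ⌊$114,301 × 125%/10⌋ = $14,287; SL = ⌊$89,501/6⌋ = $14,916 → take SL $14,916. Book value $99,385.
Year 6: DB = ⌊$99,385 × 125%/10⌋ = $12,423; SL = ⌊$74,585/5⌋ = $14,917 → take SL $14,917. Book value $84,468.
Year 7: DB = ⌊$84,468 × 125%/10⌋ = $10,558; SL = ⌊$59,668/4⌋ = $14,917 → take SL $14,917. Book value $69,551.
Year 8: DB = ⌊$69,551 × 125%/10⌋ = $8,693; SL = ⌊$44,751/3⌋ = $14,917 → take SL $14,917. Book value $54,634.
Year 9: DB = ⌊$54,634 × 125%/10⌋ = $6,829; SL = ⌊$29,834/2⌋ = $14,917 → take SL $14,917. Book value $39,717.
Year 10 (final): $39,717 − $24,800 = $14,917. Book value $24,800.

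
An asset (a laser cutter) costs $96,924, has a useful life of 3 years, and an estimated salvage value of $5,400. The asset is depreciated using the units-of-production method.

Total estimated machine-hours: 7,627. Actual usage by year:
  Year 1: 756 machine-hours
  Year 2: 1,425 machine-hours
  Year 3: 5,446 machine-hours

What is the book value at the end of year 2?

$70,752

Depreciable base = $96,924 − $5,400 = $91,524.
Rate = $91,524 / 7,627 machine-hours = $12 per machine-hour.
Year 1: 756 × $12 = $9,072. Book value $87,852.
Year 2: 1,425 × $12 = $17,100. Book value $70,752.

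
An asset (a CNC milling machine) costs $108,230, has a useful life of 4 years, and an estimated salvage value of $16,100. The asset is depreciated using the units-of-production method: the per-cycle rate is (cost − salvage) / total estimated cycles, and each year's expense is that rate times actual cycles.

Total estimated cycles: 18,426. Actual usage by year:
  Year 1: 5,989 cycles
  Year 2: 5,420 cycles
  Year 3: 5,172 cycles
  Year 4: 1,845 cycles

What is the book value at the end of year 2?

$51,185

Depreciable base = $108,230 − $16,100 = $92,130.
Rate = $92,130 / 18,426 cycles = $5 per cycle.
Year 1: 5,989 × $5 = $29,945. Book value $78,285.
Year 2: 5,420 × $5 = $27,100. Book value $51,185.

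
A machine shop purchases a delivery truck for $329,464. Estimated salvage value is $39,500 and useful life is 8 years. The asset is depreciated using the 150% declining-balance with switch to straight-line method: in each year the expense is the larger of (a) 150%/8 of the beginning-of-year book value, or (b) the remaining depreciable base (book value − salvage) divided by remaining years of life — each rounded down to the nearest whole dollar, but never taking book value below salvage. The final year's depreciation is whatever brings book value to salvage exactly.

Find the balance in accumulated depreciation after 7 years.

Depreciable base = $329,464 − $39,500 = $289,964.
Year 1: DB = ⌊$329,464 × 150%/8⌋ = $61,774; SL = ⌊$289,964/8⌋ = $36,245 → take DB $61,774. Book value $267,690.
Year 2: DB = ⌊$267,690 × 150%/8⌋ = $50,191; SL = ⌊$228,190/7⌋ = $32,598 → take DB $50,191. Book value $217,499.
Year 3: DB = ⌊$217,499 × 150%/8⌋ = $40,781; SL = ⌊$177,999/6⌋ = $29,666 → take DB $40,781. Book value $176,718.
Year 4: DB = ⌊$176,718 × 150%/8⌋ = $33,134; SL = ⌊$137,218/5⌋ = $27,443 → take DB $33,134. Book value $143,584.
Year 5: DB = ⌊$143,584 × 150%/8⌋ = $26,922; SL = ⌊$104,084/4⌋ = $26,021 → take DB $26,922. Book value $116,662.
Year 6: DB = ⌊$116,662 × 150%/8⌋ = $21,874; SL = ⌊$77,162/3⌋ = $25,720 → take SL $25,720. Book value $90,942.
Year 7: DB = ⌊$90,942 × 150%/8⌋ = $17,051; SL = ⌊$51,442/2⌋ = $25,721 → take SL $25,721. Book value $65,221.
Accumulated through year 7 = $329,464 − $65,221 = $264,243.

$264,243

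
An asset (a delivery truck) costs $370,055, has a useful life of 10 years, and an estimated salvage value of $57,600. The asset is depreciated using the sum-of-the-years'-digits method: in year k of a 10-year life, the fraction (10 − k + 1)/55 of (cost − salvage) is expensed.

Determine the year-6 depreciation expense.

Depreciable base = $370,055 − $57,600 = $312,455.
Sum of the years' digits = 10+9+8+7+6+5+4+3+2+1 = 55.
Year 1: $312,455 × 10/55 = $56,810. Book value $313,245.
Year 2: $312,455 × 9/55 = $51,129. Book value $262,116.
Year 3: $312,455 × 8/55 = $45,448. Book value $216,668.
Year 4: $312,455 × 7/55 = $39,767. Book value $176,901.
Year 5: $312,455 × 6/55 = $34,086. Book value $142,815.
Year 6: $312,455 × 5/55 = $28,405. Book value $114,410.

$28,405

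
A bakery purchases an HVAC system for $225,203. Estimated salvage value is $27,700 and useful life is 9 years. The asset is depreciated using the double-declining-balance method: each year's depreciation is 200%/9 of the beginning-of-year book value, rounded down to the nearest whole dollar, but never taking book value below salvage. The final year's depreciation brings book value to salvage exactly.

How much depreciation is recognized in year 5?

Depreciable base = $225,203 − $27,700 = $197,503.
Year 1: ⌊$225,203 × 200%/9⌋ = $50,045. Book value $175,158.
Year 2: ⌊$175,158 × 200%/9⌋ = $38,924. Book value $136,234.
Year 3: ⌊$136,234 × 200%/9⌋ = $30,274. Book value $105,960.
Year 4: ⌊$105,960 × 200%/9⌋ = $23,546. Book value $82,414.
Year 5: ⌊$82,414 × 200%/9⌋ = $18,314. Book value $64,100.

$18,314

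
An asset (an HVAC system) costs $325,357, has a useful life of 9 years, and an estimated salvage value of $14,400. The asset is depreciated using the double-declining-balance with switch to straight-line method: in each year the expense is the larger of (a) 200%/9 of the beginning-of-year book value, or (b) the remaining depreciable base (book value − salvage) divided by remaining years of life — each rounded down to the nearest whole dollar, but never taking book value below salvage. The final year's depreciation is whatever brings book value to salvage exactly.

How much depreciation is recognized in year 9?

Depreciable base = $325,357 − $14,400 = $310,957.
Year 1: DB = ⌊$325,357 × 200%/9⌋ = $72,301; SL = ⌊$310,957/9⌋ = $34,550 → take DB $72,301. Book value $253,056.
Year 2: DB = ⌊$253,056 × 200%/9⌋ = $56,234; SL = ⌊$238,656/8⌋ = $29,832 → take DB $56,234. Book value $196,822.
Year 3: DB = ⌊$196,822 × 200%/9⌋ = $43,738; SL = ⌊$182,422/7⌋ = $26,060 → take DB $43,738. Book value $153,084.
Year 4: DB = ⌊$153,084 × 200%/9⌋ = $34,018; SL = ⌊$138,684/6⌋ = $23,114 → take DB $34,018. Book value $119,066.
Year 5: DB = ⌊$119,066 × 200%/9⌋ = $26,459; SL = ⌊$104,666/5⌋ = $20,933 → take DB $26,459. Book value $92,607.
Year 6: DB = ⌊$92,607 × 200%/9⌋ = $20,579; SL = ⌊$78,207/4⌋ = $19,551 → take DB $20,579. Book value $72,028.
Year 7: DB = ⌊$72,028 × 200%/9⌋ = $16,006; SL = ⌊$57,628/3⌋ = $19,209 → take SL $19,209. Book value $52,819.
Year 8: DB = ⌊$52,819 × 200%/9⌋ = $11,737; SL = ⌊$38,419/2⌋ = $19,209 → take SL $19,209. Book value $33,610.
Year 9 (final): $33,610 − $14,400 = $19,210. Book value $14,400.

$19,210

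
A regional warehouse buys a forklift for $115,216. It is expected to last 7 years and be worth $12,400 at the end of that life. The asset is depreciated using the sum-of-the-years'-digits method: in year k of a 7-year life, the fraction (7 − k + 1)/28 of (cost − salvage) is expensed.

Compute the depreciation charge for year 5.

$11,016

Depreciable base = $115,216 − $12,400 = $102,816.
Sum of the years' digits = 7+6+5+4+3+2+1 = 28.
Year 1: $102,816 × 7/28 = $25,704. Book value $89,512.
Year 2: $102,816 × 6/28 = $22,032. Book value $67,480.
Year 3: $102,816 × 5/28 = $18,360. Book value $49,120.
Year 4: $102,816 × 4/28 = $14,688. Book value $34,432.
Year 5: $102,816 × 3/28 = $11,016. Book value $23,416.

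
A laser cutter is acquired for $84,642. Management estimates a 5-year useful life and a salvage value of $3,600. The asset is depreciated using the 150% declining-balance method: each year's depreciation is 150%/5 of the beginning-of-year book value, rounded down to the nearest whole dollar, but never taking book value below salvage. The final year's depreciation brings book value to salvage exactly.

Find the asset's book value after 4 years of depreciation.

Depreciable base = $84,642 − $3,600 = $81,042.
Year 1: ⌊$84,642 × 150%/5⌋ = $25,392. Book value $59,250.
Year 2: ⌊$59,250 × 150%/5⌋ = $17,775. Book value $41,475.
Year 3: ⌊$41,475 × 150%/5⌋ = $12,442. Book value $29,033.
Year 4: ⌊$29,033 × 150%/5⌋ = $8,709. Book value $20,324.

$20,324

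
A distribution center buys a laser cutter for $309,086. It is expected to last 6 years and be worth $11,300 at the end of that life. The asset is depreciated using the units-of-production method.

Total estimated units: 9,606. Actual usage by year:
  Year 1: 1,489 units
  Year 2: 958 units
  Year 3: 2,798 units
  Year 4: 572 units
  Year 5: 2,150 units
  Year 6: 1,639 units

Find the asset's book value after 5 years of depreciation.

$62,109

Depreciable base = $309,086 − $11,300 = $297,786.
Rate = $297,786 / 9,606 units = $31 per unit.
Year 1: 1,489 × $31 = $46,159. Book value $262,927.
Year 2: 958 × $31 = $29,698. Book value $233,229.
Year 3: 2,798 × $31 = $86,738. Book value $146,491.
Year 4: 572 × $31 = $17,732. Book value $128,759.
Year 5: 2,150 × $31 = $66,650. Book value $62,109.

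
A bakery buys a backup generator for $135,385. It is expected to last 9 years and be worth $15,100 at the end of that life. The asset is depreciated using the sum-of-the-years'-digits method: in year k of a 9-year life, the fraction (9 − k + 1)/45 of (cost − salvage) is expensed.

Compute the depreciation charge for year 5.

Depreciable base = $135,385 − $15,100 = $120,285.
Sum of the years' digits = 9+8+7+6+5+4+3+2+1 = 45.
Year 1: $120,285 × 9/45 = $24,057. Book value $111,328.
Year 2: $120,285 × 8/45 = $21,384. Book value $89,944.
Year 3: $120,285 × 7/45 = $18,711. Book value $71,233.
Year 4: $120,285 × 6/45 = $16,038. Book value $55,195.
Year 5: $120,285 × 5/45 = $13,365. Book value $41,830.

$13,365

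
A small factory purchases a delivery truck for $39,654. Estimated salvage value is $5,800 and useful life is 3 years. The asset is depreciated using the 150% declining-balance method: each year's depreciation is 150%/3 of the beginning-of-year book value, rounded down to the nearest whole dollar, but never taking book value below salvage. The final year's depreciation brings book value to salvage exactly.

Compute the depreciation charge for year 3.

Depreciable base = $39,654 − $5,800 = $33,854.
Year 1: ⌊$39,654 × 150%/3⌋ = $19,827. Book value $19,827.
Year 2: ⌊$19,827 × 150%/3⌋ = $9,913. Book value $9,914.
Year 3 (final): $9,914 − $5,800 = $4,114. Book value $5,800.

$4,114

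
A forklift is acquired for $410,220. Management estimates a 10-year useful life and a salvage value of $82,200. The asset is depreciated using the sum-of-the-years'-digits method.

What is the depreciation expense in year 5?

$35,784

Depreciable base = $410,220 − $82,200 = $328,020.
Sum of the years' digits = 10+9+8+7+6+5+4+3+2+1 = 55.
Year 1: $328,020 × 10/55 = $59,640. Book value $350,580.
Year 2: $328,020 × 9/55 = $53,676. Book value $296,904.
Year 3: $328,020 × 8/55 = $47,712. Book value $249,192.
Year 4: $328,020 × 7/55 = $41,748. Book value $207,444.
Year 5: $328,020 × 6/55 = $35,784. Book value $171,660.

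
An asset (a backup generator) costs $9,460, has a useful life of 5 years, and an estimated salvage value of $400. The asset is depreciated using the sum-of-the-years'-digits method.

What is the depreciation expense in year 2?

Depreciable base = $9,460 − $400 = $9,060.
Sum of the years' digits = 5+4+3+2+1 = 15.
Year 1: $9,060 × 5/15 = $3,020. Book value $6,440.
Year 2: $9,060 × 4/15 = $2,416. Book value $4,024.

$2,416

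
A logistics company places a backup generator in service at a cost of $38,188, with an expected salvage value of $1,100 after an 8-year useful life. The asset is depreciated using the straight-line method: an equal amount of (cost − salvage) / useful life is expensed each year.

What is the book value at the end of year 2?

$28,916

Depreciable base = $38,188 − $1,100 = $37,088.
Annual expense = $37,088 / 8 = $4,636.
End of year 1: book value $33,552.
End of year 2: book value $28,916.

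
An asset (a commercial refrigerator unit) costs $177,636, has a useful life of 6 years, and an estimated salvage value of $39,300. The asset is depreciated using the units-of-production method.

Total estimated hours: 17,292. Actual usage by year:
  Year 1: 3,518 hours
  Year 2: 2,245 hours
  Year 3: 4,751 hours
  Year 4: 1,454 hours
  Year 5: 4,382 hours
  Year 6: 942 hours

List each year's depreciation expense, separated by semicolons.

Depreciable base = $177,636 − $39,300 = $138,336.
Rate = $138,336 / 17,292 hours = $8 per hour.
Year 1: 3,518 × $8 = $28,144. Book value $149,492.
Year 2: 2,245 × $8 = $17,960. Book value $131,532.
Year 3: 4,751 × $8 = $38,008. Book value $93,524.
Year 4: 1,454 × $8 = $11,632. Book value $81,892.
Year 5: 4,382 × $8 = $35,056. Book value $46,836.
Year 6: 942 × $8 = $7,536. Book value $39,300.

$28,144; $17,960; $38,008; $11,632; $35,056; $7,536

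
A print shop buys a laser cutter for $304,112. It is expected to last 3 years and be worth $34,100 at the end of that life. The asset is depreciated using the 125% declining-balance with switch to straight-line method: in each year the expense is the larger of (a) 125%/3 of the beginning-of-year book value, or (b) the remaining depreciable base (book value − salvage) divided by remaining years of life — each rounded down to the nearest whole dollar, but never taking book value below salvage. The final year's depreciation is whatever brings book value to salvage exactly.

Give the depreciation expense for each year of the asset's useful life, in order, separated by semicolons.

$126,713; $73,916; $69,383

Depreciable base = $304,112 − $34,100 = $270,012.
Year 1: DB = ⌊$304,112 × 125%/3⌋ = $126,713; SL = ⌊$270,012/3⌋ = $90,004 → take DB $126,713. Book value $177,399.
Year 2: DB = ⌊$177,399 × 125%/3⌋ = $73,916; SL = ⌊$143,299/2⌋ = $71,649 → take DB $73,916. Book value $103,483.
Year 3 (final): $103,483 − $34,100 = $69,383. Book value $34,100.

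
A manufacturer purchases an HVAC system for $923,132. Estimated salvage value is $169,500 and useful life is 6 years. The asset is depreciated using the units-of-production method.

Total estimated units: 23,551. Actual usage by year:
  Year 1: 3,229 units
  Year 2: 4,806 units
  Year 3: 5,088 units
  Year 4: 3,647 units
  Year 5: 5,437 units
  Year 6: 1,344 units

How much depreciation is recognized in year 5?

$173,984

Depreciable base = $923,132 − $169,500 = $753,632.
Rate = $753,632 / 23,551 units = $32 per unit.
Year 1: 3,229 × $32 = $103,328. Book value $819,804.
Year 2: 4,806 × $32 = $153,792. Book value $666,012.
Year 3: 5,088 × $32 = $162,816. Book value $503,196.
Year 4: 3,647 × $32 = $116,704. Book value $386,492.
Year 5: 5,437 × $32 = $173,984. Book value $212,508.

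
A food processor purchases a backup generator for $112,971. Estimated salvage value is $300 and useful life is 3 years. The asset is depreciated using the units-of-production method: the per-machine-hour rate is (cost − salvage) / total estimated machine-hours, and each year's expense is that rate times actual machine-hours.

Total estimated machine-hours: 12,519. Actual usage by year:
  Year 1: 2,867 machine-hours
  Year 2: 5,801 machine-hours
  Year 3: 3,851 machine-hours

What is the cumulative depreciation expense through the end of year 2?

Depreciable base = $112,971 − $300 = $112,671.
Rate = $112,671 / 12,519 machine-hours = $9 per machine-hour.
Year 1: 2,867 × $9 = $25,803. Book value $87,168.
Year 2: 5,801 × $9 = $52,209. Book value $34,959.
Accumulated through year 2 = $112,971 − $34,959 = $78,012.

$78,012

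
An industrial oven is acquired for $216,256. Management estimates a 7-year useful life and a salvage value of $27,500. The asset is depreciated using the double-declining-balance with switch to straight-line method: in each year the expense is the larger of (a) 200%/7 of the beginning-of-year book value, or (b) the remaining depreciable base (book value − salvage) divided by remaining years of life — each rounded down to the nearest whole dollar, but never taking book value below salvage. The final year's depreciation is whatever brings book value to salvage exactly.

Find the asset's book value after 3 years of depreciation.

$78,811

Depreciable base = $216,256 − $27,500 = $188,756.
Year 1: DB = ⌊$216,256 × 200%/7⌋ = $61,787; SL = ⌊$188,756/7⌋ = $26,965 → take DB $61,787. Book value $154,469.
Year 2: DB = ⌊$154,469 × 200%/7⌋ = $44,134; SL = ⌊$126,969/6⌋ = $21,161 → take DB $44,134. Book value $110,335.
Year 3: DB = ⌊$110,335 × 200%/7⌋ = $31,524; SL = ⌊$82,835/5⌋ = $16,567 → take DB $31,524. Book value $78,811.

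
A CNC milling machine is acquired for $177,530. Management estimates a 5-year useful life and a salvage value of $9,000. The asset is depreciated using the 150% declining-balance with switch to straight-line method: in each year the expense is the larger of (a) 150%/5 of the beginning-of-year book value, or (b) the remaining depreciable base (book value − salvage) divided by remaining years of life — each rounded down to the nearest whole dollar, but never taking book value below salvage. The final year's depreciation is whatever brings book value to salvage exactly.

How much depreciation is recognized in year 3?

Depreciable base = $177,530 − $9,000 = $168,530.
Year 1: DB = ⌊$177,530 × 150%/5⌋ = $53,259; SL = ⌊$168,530/5⌋ = $33,706 → take DB $53,259. Book value $124,271.
Year 2: DB = ⌊$124,271 × 150%/5⌋ = $37,281; SL = ⌊$115,271/4⌋ = $28,817 → take DB $37,281. Book value $86,990.
Year 3: DB = ⌊$86,990 × 150%/5⌋ = $26,097; SL = ⌊$77,990/3⌋ = $25,996 → take DB $26,097. Book value $60,893.

$26,097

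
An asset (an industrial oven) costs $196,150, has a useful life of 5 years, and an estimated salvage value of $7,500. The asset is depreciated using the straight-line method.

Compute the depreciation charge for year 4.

$37,730

Depreciable base = $196,150 − $7,500 = $188,650.
Annual expense = $188,650 / 5 = $37,730.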